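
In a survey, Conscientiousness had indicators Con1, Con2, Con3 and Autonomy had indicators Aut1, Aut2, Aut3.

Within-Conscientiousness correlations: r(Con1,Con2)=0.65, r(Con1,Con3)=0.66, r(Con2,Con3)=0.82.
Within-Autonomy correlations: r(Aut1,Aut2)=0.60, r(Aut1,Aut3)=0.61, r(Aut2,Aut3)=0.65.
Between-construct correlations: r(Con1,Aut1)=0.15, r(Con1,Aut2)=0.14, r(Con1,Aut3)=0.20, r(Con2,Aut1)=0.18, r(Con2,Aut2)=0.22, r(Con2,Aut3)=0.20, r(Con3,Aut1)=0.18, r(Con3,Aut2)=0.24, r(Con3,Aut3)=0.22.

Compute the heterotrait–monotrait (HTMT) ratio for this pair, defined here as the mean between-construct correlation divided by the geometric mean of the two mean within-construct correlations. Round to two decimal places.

Mean between = 1.73/9 = 0.1922.
Mean within-Con = 2.13/3 = 0.7100; mean within-Aut = 1.86/3 = 0.6200.
Geometric mean = √(0.7100 × 0.6200) = 0.6635.
HTMT = 0.1922 / 0.6635 = 0.29.

0.29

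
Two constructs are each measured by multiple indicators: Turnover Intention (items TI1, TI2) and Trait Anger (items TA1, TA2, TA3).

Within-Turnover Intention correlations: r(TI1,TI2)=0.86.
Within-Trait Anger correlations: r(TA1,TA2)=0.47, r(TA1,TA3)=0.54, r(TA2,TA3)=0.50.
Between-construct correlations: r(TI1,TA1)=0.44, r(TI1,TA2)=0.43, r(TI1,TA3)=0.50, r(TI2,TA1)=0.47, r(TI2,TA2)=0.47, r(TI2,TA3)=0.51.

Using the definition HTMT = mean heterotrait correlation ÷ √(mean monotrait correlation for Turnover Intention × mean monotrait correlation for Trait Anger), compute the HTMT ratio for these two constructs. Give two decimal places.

0.71

Mean heterotrait r = 2.82/6 = 0.4700.
Mean within-TI = 0.86/1 = 0.8600; mean within-TA = 1.51/3 = 0.5033.
Geometric mean = √(0.8600 × 0.5033) = 0.6579.
HTMT = 0.4700 / 0.6579 = 0.71.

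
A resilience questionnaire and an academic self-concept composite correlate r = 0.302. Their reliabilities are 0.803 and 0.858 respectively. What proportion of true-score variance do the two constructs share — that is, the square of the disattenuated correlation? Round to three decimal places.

Disattenuated r = 0.302 / √(0.803 × 0.858) = 0.302 / 0.8300 = 0.3639.
Shared true-score variance = 0.3639² = 0.1324 ≈ 0.132.

0.132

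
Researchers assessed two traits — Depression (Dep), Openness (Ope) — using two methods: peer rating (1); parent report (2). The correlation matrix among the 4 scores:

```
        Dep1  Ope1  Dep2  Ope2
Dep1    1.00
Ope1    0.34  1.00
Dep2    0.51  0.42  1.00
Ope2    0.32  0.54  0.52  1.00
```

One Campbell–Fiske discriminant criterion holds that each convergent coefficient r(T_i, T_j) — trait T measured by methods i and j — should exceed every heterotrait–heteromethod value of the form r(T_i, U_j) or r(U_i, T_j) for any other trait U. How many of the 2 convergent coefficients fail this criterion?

0

Convergent coefficients and their comparison sets:
Dep (methods 1·2): 0.51 vs {0.32, 0.42} → pass.
Ope (methods 1·2): 0.54 vs {0.42, 0.32} → pass.
0 of 2 fail.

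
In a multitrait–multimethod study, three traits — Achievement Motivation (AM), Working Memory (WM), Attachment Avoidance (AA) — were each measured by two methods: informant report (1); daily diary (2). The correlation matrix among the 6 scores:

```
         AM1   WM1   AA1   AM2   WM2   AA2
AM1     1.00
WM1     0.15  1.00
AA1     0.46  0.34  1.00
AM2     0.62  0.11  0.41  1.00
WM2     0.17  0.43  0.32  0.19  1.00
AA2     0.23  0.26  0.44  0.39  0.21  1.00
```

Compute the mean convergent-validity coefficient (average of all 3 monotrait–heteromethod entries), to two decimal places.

0.50

Convergent values: 0.62, 0.43, 0.44; mean = 1.49/3 = 0.50.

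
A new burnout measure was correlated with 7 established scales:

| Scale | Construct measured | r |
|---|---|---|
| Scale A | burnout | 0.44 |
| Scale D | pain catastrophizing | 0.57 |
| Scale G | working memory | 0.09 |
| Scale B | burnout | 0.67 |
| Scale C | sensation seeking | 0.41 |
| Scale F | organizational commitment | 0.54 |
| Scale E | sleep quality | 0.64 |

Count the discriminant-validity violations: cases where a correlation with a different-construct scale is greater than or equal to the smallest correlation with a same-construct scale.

Convergent (same construct = burnout): Scale A, Scale B.
Smallest convergent = 0.44. Discriminant values: 0.57, 0.09, 0.41, 0.54, 0.64; count ≥ 0.44 → 3.

3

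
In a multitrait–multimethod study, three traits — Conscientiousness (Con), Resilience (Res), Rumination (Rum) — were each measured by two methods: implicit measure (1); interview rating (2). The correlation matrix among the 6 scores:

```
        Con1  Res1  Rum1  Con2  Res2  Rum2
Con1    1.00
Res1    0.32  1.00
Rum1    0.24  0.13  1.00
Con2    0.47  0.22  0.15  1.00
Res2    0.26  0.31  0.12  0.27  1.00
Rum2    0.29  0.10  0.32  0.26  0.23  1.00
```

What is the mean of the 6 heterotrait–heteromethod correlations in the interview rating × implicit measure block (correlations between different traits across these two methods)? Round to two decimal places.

HTHM values (method 2 × method 1): 0.22, 0.15, 0.26, 0.12, 0.29, 0.10; mean = 1.14/6 = 0.19.

0.19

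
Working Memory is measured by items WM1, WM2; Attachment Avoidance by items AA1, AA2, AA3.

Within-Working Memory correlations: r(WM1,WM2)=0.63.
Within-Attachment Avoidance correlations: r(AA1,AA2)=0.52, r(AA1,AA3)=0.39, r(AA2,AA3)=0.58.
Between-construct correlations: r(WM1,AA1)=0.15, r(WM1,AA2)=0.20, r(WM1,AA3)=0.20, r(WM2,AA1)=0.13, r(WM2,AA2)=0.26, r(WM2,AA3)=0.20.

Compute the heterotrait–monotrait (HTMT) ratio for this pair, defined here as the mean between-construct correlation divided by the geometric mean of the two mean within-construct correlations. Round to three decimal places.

Between-construct mean = 1.14/6 = 0.1900.
Mean within-WM = 0.63/1 = 0.6300; mean within-AA = 1.49/3 = 0.4967.
Geometric mean = √(0.6300 × 0.4967) = 0.5594.
HTMT = 0.1900 / 0.5594 = 0.340.

0.340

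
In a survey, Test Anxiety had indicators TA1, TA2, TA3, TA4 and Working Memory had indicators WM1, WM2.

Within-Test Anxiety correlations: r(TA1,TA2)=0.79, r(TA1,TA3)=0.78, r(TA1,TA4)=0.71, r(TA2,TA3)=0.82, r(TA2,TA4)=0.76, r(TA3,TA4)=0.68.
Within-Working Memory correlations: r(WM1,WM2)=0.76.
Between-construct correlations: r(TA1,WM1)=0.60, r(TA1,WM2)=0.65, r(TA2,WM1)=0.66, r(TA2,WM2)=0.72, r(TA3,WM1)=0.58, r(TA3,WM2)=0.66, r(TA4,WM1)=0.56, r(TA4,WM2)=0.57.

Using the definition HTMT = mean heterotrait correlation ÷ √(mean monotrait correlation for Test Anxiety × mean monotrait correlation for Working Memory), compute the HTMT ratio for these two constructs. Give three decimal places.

0.824

Mean heterotrait r = 5.00/8 = 0.6250.
Mean within-TA = 4.54/6 = 0.7567; mean within-WM = 0.76/1 = 0.7600.
Geometric mean = √(0.7567 × 0.7600) = 0.7583.
HTMT = 0.6250 / 0.7583 = 0.824.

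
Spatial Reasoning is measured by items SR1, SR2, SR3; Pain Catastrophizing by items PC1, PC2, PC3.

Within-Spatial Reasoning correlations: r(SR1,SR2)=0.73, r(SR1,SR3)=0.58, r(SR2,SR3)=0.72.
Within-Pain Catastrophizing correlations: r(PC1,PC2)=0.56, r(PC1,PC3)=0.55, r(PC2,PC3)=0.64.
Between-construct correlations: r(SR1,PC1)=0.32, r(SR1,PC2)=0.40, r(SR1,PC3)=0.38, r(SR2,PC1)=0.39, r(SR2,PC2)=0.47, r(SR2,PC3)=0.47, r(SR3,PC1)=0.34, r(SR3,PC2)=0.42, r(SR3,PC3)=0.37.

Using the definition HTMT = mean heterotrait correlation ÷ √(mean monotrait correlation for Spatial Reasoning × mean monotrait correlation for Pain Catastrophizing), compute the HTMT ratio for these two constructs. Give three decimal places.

0.630

Mean between = 3.56/9 = 0.3956.
Mean within-SR = 2.03/3 = 0.6767; mean within-PC = 1.75/3 = 0.5833.
Geometric mean = √(0.6767 × 0.5833) = 0.6283.
HTMT = 0.3956 / 0.6283 = 0.630.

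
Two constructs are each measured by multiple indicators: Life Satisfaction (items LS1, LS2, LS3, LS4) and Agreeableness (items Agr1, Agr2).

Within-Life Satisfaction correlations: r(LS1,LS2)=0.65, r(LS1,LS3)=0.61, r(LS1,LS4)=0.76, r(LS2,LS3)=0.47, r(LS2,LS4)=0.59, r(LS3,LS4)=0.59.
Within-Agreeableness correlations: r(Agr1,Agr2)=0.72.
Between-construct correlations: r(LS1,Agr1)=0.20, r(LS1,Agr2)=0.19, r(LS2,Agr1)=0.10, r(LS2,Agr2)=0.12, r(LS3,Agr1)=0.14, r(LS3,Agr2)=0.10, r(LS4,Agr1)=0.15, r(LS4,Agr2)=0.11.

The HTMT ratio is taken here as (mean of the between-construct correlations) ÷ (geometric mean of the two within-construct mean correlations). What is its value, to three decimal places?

0.209

Mean between = 1.11/8 = 0.1388.
Mean within-LS = 3.67/6 = 0.6117; mean within-Agr = 0.72/1 = 0.7200.
Geometric mean = √(0.6117 × 0.7200) = 0.6636.
HTMT = 0.1388 / 0.6636 = 0.209.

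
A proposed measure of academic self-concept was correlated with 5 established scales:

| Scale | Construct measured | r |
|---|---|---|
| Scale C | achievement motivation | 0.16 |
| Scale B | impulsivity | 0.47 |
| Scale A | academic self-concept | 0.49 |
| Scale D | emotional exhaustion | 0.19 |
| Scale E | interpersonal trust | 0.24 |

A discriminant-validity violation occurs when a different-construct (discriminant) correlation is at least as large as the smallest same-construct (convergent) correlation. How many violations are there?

Convergent (same construct = academic self-concept): Scale A.
Smallest convergent = 0.49. Discriminant values: 0.16, 0.47, 0.19, 0.24; count ≥ 0.49 → 0.

0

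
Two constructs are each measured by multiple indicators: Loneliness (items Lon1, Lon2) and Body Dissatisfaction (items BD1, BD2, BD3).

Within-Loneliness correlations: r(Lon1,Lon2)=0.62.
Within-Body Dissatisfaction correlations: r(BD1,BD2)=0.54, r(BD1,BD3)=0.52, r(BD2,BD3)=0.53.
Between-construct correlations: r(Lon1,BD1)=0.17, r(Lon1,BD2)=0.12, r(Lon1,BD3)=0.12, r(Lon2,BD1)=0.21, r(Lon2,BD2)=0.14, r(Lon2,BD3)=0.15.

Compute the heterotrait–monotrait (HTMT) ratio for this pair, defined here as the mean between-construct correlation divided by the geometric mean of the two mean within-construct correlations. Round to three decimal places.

Mean between = 0.91/6 = 0.1517.
Mean within-Lon = 0.62/1 = 0.6200; mean within-BD = 1.59/3 = 0.5300.
Geometric mean = √(0.6200 × 0.5300) = 0.5732.
HTMT = 0.1517 / 0.5732 = 0.265.

0.265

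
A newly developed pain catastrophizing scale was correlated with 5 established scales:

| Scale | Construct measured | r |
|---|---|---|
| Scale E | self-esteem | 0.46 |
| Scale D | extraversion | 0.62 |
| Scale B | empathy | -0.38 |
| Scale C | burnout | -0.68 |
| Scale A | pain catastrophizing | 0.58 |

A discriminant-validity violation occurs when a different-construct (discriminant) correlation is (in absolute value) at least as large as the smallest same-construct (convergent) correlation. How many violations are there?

Convergent (same construct = pain catastrophizing): Scale A.
Smallest convergent = 0.58. Discriminant |r|: 0.46, 0.62, 0.38, 0.68; count ≥ 0.58 → 2.

2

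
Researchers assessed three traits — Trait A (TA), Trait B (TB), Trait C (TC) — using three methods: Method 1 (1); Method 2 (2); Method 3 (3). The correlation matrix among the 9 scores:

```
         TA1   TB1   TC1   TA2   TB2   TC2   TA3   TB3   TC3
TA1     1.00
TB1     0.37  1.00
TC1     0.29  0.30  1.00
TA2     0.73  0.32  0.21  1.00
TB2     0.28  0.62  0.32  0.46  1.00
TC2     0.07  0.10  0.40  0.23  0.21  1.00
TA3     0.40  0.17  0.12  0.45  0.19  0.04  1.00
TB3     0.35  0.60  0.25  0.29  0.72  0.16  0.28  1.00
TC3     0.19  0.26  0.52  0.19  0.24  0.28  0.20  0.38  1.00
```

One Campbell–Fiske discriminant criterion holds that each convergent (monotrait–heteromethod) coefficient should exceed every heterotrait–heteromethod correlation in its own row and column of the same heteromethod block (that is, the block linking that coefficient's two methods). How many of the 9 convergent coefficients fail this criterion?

Each convergent coefficient versus the relevant comparison correlations:
TA (methods 1·2): 0.73 vs {0.28, 0.32, 0.07, 0.21} → pass.
TA (methods 1·3): 0.40 vs {0.35, 0.17, 0.19, 0.12} → pass.
TA (methods 2·3): 0.45 vs {0.29, 0.19, 0.19, 0.04} → pass.
TB (methods 1·2): 0.62 vs {0.32, 0.28, 0.10, 0.32} → pass.
TB (methods 1·3): 0.60 vs {0.17, 0.35, 0.26, 0.25} → pass.
TB (methods 2·3): 0.72 vs {0.19, 0.29, 0.24, 0.16} → pass.
TC (methods 1·2): 0.40 vs {0.21, 0.07, 0.32, 0.10} → pass.
TC (methods 1·3): 0.52 vs {0.12, 0.19, 0.25, 0.26} → pass.
TC (methods 2·3): 0.28 vs {0.04, 0.19, 0.16, 0.24} → pass.
0 of 9 fail.

0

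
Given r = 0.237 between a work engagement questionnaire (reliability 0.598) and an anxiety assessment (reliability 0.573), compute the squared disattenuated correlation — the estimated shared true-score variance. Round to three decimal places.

Disattenuated r = 0.237 / √(0.598 × 0.573) = 0.237 / 0.5854 = 0.4049.
Shared true-score variance = 0.4049² = 0.1639 ≈ 0.164.

0.164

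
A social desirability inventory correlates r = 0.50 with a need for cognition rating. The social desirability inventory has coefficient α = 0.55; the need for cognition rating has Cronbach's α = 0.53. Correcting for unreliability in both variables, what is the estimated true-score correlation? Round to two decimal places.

r_true = r_obs / √(r_xx · r_yy) = 0.50 / √(0.55 × 0.53) = 0.50 / √0.2915 = 0.50 / 0.5399 ≈ 0.93.

0.93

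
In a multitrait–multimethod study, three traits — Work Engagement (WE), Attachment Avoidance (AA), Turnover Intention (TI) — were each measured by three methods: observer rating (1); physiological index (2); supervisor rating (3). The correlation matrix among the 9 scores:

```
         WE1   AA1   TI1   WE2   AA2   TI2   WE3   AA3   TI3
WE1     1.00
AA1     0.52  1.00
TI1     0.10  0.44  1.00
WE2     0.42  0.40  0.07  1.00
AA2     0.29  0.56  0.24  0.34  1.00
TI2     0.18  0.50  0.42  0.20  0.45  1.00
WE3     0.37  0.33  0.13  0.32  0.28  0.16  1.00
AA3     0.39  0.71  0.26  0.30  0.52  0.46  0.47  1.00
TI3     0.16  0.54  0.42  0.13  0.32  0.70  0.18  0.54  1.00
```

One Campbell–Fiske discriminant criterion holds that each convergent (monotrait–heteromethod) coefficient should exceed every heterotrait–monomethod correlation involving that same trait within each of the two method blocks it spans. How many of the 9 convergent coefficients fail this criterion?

Convergent coefficients and their comparison sets:
WE (methods 1·2): 0.42 vs {0.52, 0.34, 0.10, 0.20} → fail.
WE (methods 1·3): 0.37 vs {0.52, 0.47, 0.10, 0.18} → fail.
WE (methods 2·3): 0.32 vs {0.34, 0.47, 0.20, 0.18} → fail.
AA (methods 1·2): 0.56 vs {0.52, 0.34, 0.44, 0.45} → pass.
AA (methods 1·3): 0.71 vs {0.52, 0.47, 0.44, 0.54} → pass.
AA (methods 2·3): 0.52 vs {0.34, 0.47, 0.45, 0.54} → fail.
TI (methods 1·2): 0.42 vs {0.10, 0.20, 0.44, 0.45} → fail.
TI (methods 1·3): 0.42 vs {0.10, 0.18, 0.44, 0.54} → fail.
TI (methods 2·3): 0.70 vs {0.20, 0.18, 0.45, 0.54} → pass.
6 of 9 fail.

6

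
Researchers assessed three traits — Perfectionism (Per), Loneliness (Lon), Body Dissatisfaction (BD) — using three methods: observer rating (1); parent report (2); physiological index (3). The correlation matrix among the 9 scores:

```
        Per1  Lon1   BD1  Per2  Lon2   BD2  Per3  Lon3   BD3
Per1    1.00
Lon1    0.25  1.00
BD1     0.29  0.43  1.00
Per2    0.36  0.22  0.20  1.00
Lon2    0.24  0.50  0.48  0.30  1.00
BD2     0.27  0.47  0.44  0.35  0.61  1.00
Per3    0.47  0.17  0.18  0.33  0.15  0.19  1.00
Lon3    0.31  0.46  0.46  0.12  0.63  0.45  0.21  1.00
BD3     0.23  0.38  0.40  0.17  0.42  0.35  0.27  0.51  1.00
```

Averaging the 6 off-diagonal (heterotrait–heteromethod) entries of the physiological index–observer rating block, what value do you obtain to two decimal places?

0.29

HTHM values (method 3 × method 1): 0.17, 0.18, 0.31, 0.46, 0.23, 0.38; mean = 1.73/6 = 0.29.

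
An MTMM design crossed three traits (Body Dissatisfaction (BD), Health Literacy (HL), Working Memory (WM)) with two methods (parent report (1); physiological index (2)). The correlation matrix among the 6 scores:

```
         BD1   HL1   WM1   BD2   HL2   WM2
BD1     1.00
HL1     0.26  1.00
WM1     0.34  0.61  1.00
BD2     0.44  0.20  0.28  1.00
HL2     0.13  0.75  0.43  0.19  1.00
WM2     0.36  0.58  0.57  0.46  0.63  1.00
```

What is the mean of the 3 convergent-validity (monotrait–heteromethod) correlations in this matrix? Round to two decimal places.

Convergent values: 0.44, 0.75, 0.57; mean = 1.76/3 = 0.59.

0.59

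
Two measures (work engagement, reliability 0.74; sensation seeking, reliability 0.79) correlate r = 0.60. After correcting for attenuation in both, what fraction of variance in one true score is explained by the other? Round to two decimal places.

0.62

Disattenuated r = 0.60 / √(0.74 × 0.79) = 0.60 / 0.7646 = 0.7847.
Shared true-score variance = 0.7847² = 0.6158 ≈ 0.62.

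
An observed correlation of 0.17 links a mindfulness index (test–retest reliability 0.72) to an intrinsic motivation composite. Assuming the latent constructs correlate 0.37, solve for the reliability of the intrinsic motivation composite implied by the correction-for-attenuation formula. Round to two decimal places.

r_true = r_obs / √(r_xx · r_yy) ⇒ 0.37 = 0.17 / √(0.72 · r_yy).
√(0.72 · r_yy) = 0.17 / 0.37 = 0.4595; 0.72 · r_yy = 0.2111; r_yy = 0.2111 / 0.72 ≈ 0.29.

0.29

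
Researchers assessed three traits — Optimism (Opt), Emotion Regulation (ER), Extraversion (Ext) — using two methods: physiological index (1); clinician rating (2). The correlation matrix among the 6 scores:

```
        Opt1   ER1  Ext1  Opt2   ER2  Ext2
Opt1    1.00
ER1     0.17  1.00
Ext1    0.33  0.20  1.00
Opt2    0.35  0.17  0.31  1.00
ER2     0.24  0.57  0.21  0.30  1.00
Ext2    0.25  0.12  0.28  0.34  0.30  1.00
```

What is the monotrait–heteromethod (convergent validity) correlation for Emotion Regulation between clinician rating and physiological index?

Same trait (ER), different methods: r(ER2, ER1) = 0.57.

0.57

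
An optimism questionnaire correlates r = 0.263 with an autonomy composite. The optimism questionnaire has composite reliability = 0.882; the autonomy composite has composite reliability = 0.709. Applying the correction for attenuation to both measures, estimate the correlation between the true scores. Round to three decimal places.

0.333

r_true = r_obs / √(r_xx · r_yy) = 0.263 / √(0.882 × 0.709) = 0.263 / √0.625338 = 0.263 / 0.7908 ≈ 0.333.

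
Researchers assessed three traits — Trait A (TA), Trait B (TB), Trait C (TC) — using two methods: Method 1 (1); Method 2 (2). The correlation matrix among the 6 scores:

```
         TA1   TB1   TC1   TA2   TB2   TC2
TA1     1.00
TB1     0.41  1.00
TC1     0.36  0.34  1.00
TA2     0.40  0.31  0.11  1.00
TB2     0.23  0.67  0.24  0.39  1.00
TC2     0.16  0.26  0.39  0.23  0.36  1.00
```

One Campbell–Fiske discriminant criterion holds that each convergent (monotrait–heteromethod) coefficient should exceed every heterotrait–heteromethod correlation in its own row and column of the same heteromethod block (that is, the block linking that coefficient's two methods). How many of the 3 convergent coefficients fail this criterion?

Each convergent coefficient versus the relevant comparison correlations:
TA (methods 1·2): 0.40 vs {0.23, 0.31, 0.16, 0.11} → pass.
TB (methods 1·2): 0.67 vs {0.31, 0.23, 0.26, 0.24} → pass.
TC (methods 1·2): 0.39 vs {0.11, 0.16, 0.24, 0.26} → pass.
0 of 3 fail.

0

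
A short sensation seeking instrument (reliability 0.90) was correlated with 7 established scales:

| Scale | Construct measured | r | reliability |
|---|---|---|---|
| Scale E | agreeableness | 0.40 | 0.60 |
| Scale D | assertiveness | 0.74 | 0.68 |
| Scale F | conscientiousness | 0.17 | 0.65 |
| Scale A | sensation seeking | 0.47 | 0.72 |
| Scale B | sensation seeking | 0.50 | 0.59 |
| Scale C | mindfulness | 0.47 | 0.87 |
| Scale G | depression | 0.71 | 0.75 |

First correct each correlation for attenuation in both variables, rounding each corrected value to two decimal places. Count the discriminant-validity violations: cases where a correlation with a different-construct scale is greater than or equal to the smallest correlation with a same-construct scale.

2

Disattenuated r (r / √(r_scale · r_new)):
  Scale E (disc): 0.40 / √(0.60·0.90) = 0.54
  Scale D (disc): 0.74 / √(0.68·0.90) = 0.95
  Scale F (disc): 0.17 / √(0.65·0.90) = 0.22
  Scale A (conv): 0.47 / √(0.72·0.90) = 0.58
  Scale B (conv): 0.50 / √(0.59·0.90) = 0.69
  Scale C (disc): 0.47 / √(0.87·0.90) = 0.53
  Scale G (disc): 0.71 / √(0.75·0.90) = 0.86
Smallest convergent = 0.58. Discriminant values: 0.54, 0.95, 0.22, 0.53, 0.86; count ≥ 0.58 → 2.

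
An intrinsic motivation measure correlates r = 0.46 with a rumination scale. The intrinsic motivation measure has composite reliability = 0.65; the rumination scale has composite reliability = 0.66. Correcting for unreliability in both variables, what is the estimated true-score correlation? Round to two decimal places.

r_true = r_obs / √(r_xx · r_yy) = 0.46 / √(0.65 × 0.66) = 0.46 / √0.4290 = 0.46 / 0.6550 ≈ 0.70.

0.70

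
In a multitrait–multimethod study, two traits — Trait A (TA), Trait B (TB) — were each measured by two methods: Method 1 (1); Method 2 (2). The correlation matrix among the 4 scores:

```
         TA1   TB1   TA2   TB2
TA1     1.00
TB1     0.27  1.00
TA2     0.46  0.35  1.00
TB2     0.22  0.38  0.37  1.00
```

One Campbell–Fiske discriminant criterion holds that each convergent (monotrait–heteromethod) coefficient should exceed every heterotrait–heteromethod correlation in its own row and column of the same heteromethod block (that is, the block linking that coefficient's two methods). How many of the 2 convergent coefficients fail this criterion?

0

Checking each validity diagonal entry against its comparison values:
TA (methods 1·2): 0.46 vs {0.22, 0.35} → pass.
TB (methods 1·2): 0.38 vs {0.35, 0.22} → pass.
0 of 2 fail.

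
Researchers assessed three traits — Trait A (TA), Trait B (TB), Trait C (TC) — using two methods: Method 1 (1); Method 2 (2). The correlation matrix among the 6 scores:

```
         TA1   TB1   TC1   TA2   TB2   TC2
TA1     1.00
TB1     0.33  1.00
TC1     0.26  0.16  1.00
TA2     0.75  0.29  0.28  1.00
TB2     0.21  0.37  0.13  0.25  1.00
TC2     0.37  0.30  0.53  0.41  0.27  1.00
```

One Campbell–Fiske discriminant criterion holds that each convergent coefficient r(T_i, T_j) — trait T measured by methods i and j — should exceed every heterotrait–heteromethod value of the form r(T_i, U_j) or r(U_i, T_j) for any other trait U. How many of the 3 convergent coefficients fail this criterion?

0

Checking each validity diagonal entry against its comparison values:
TA (methods 1·2): 0.75 vs {0.21, 0.29, 0.37, 0.28} → pass.
TB (methods 1·2): 0.37 vs {0.29, 0.21, 0.30, 0.13} → pass.
TC (methods 1·2): 0.53 vs {0.28, 0.37, 0.13, 0.30} → pass.
0 of 3 fail.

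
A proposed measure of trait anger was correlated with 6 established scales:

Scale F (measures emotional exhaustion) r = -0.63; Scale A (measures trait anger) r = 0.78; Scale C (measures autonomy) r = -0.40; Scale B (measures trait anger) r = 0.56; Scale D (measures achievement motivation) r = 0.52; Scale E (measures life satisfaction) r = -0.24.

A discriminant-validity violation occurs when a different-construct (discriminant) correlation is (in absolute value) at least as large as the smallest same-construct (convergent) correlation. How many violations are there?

Convergent (same construct = trait anger): Scale A, Scale B.
Smallest convergent = 0.56. Discriminant |r|: 0.63, 0.40, 0.52, 0.24; count ≥ 0.56 → 1.

1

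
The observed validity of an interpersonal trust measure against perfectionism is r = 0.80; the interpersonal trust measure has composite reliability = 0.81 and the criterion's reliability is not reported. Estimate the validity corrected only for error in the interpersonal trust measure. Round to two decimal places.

Single correction: r_c = r_obs / √r_xx = 0.80 / √0.81 = 0.80 / 0.9000 ≈ 0.89.

0.89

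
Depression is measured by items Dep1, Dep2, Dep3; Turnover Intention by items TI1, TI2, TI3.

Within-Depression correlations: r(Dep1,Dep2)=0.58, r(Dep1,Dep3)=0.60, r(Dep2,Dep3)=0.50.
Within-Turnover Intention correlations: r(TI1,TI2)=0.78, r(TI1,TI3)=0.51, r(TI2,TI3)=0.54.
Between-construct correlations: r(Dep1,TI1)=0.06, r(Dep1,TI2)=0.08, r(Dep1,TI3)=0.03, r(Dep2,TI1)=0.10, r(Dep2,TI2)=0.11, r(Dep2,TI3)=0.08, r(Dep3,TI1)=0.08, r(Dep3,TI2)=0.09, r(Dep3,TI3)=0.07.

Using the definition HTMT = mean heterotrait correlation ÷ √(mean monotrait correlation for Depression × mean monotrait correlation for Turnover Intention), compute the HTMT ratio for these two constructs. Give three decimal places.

0.133

Mean between = 0.70/9 = 0.0778.
Mean within-Dep = 1.68/3 = 0.5600; mean within-TI = 1.83/3 = 0.6100.
Geometric mean = √(0.5600 × 0.6100) = 0.5845.
HTMT = 0.0778 / 0.5845 = 0.133.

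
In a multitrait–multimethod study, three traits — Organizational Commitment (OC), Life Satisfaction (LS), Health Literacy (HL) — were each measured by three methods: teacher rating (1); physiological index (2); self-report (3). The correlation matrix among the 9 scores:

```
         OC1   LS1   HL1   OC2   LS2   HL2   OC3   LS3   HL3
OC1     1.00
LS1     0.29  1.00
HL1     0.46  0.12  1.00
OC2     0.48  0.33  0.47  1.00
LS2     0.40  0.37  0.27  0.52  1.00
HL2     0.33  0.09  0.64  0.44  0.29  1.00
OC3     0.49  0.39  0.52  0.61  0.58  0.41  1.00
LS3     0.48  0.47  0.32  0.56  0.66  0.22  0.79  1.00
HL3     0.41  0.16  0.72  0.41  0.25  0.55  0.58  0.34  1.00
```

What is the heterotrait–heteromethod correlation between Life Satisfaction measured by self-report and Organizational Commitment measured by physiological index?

0.56

Different traits and methods: r(LS3, OC2) = 0.56.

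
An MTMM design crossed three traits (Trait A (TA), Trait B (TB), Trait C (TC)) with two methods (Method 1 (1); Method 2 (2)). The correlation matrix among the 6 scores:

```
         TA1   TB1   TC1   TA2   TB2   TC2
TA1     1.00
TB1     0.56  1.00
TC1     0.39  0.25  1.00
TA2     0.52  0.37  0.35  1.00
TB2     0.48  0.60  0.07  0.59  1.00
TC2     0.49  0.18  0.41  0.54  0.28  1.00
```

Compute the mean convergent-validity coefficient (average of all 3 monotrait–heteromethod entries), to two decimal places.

Convergent values: 0.52, 0.60, 0.41; mean = 1.53/3 = 0.51.

0.51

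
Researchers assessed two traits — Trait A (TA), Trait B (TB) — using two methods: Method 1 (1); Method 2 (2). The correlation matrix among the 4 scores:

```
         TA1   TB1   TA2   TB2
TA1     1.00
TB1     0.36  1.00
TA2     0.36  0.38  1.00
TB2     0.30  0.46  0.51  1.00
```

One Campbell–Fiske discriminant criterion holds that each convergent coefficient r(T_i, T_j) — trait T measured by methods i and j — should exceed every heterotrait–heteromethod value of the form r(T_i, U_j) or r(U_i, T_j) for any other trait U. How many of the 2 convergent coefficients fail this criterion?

1

Each convergent coefficient versus the relevant comparison correlations:
TA (methods 1·2): 0.36 vs {0.30, 0.38} → fail.
TB (methods 1·2): 0.46 vs {0.38, 0.30} → pass.
1 of 2 fail.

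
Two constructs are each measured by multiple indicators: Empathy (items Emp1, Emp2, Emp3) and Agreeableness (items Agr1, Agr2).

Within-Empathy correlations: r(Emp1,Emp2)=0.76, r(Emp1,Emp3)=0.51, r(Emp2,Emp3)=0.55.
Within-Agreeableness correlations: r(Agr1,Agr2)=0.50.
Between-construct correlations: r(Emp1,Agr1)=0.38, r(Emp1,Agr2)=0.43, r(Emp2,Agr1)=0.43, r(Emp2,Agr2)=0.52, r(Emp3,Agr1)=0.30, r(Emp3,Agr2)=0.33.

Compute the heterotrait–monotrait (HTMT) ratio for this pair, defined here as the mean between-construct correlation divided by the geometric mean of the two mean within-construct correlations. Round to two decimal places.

Between-construct mean = 2.39/6 = 0.3983.
Mean within-Emp = 1.82/3 = 0.6067; mean within-Agr = 0.50/1 = 0.5000.
Geometric mean = √(0.6067 × 0.5000) = 0.5508.
HTMT = 0.3983 / 0.5508 = 0.72.

0.72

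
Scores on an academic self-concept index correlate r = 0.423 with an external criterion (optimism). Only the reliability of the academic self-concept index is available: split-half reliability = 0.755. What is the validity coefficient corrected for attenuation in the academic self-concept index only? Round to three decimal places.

Single correction: r_c = r_obs / √r_xx = 0.423 / √0.755 = 0.423 / 0.8689 ≈ 0.487.

0.487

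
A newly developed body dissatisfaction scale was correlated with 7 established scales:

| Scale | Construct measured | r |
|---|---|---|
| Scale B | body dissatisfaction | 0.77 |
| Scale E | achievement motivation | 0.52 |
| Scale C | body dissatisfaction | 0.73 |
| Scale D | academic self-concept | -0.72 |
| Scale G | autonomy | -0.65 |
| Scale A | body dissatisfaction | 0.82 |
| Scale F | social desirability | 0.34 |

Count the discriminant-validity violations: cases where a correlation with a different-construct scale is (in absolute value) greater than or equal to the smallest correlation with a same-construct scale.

0

Convergent (same construct = body dissatisfaction): Scale B, Scale C, Scale A.
Smallest convergent = 0.73. Discriminant |r|: 0.52, 0.72, 0.65, 0.34; count ≥ 0.73 → 0.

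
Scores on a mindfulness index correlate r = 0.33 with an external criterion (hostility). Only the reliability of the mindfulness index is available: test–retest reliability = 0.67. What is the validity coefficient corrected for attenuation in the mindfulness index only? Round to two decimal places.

Single correction: r_c = r_obs / √r_xx = 0.33 / √0.67 = 0.33 / 0.8185 ≈ 0.40.

0.40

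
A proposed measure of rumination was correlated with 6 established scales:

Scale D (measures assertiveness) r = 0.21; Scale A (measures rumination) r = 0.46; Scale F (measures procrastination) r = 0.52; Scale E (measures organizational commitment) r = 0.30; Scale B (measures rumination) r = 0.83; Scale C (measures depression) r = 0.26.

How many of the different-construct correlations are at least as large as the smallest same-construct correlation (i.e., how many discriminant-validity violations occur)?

1

Convergent (same construct = rumination): Scale A, Scale B.
Smallest convergent = 0.46. Discriminant values: 0.21, 0.52, 0.30, 0.26; count ≥ 0.46 → 1.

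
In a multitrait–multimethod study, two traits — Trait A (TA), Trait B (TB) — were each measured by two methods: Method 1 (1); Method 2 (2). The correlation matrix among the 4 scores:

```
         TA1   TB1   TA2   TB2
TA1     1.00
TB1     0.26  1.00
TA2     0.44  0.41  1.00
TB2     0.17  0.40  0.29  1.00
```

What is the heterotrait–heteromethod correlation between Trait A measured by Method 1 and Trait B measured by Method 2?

0.17

Different traits and methods: r(TA1, TB2) = 0.17.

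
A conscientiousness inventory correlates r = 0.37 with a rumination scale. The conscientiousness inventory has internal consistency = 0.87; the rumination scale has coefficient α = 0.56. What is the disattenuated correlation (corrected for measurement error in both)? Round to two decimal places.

r_true = r_obs / √(r_xx · r_yy) = 0.37 / √(0.87 × 0.56) = 0.37 / √0.4872 = 0.37 / 0.6980 ≈ 0.53.

0.53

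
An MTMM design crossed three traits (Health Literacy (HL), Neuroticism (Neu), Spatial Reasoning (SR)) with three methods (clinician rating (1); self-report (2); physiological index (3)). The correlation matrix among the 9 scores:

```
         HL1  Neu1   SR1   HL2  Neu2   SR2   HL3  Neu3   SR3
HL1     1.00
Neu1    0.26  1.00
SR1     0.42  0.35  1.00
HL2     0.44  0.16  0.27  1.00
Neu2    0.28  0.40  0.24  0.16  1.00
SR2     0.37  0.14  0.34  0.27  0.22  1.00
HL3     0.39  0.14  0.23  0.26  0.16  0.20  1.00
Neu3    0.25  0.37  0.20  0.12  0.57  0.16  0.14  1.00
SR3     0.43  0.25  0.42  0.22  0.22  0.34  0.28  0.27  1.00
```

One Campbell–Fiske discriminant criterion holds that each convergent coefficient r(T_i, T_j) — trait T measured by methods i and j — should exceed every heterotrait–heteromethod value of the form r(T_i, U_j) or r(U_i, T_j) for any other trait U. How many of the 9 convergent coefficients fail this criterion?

3

Each convergent coefficient versus the relevant comparison correlations:
HL (methods 1·2): 0.44 vs {0.28, 0.16, 0.37, 0.27} → pass.
HL (methods 1·3): 0.39 vs {0.25, 0.14, 0.43, 0.23} → fail.
HL (methods 2·3): 0.26 vs {0.12, 0.16, 0.22, 0.20} → pass.
Neu (methods 1·2): 0.40 vs {0.16, 0.28, 0.14, 0.24} → pass.
Neu (methods 1·3): 0.37 vs {0.14, 0.25, 0.25, 0.20} → pass.
Neu (methods 2·3): 0.57 vs {0.16, 0.12, 0.22, 0.16} → pass.
SR (methods 1·2): 0.34 vs {0.27, 0.37, 0.24, 0.14} → fail.
SR (methods 1·3): 0.42 vs {0.23, 0.43, 0.20, 0.25} → fail.
SR (methods 2·3): 0.34 vs {0.20, 0.22, 0.16, 0.22} → pass.
3 of 9 fail.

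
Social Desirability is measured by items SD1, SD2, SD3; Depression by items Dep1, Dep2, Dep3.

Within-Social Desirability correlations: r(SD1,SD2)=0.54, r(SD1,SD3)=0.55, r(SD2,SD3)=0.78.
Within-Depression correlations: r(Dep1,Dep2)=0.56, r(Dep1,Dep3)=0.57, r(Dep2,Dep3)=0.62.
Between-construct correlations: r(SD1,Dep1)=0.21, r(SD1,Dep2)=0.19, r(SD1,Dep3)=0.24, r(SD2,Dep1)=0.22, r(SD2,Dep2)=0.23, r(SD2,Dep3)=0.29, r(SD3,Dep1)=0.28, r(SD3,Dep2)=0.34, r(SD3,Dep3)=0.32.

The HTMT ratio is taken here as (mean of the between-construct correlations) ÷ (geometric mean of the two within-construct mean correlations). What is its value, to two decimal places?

Mean between = 2.32/9 = 0.2578.
Mean within-SD = 1.87/3 = 0.6233; mean within-Dep = 1.75/3 = 0.5833.
Geometric mean = √(0.6233 × 0.5833) = 0.6030.
HTMT = 0.2578 / 0.6030 = 0.43.

0.43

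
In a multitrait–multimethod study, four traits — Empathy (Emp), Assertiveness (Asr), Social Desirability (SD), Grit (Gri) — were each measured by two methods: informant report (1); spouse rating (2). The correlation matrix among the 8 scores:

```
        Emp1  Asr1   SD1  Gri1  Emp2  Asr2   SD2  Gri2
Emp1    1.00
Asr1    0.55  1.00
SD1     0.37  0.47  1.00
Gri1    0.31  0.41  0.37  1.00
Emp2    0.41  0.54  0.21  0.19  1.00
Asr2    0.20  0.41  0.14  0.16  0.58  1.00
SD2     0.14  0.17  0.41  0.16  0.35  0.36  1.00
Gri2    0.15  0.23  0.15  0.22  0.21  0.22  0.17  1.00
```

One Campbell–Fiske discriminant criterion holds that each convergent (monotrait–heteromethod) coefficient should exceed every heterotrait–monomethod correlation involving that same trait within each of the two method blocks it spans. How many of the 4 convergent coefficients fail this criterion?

4

Each convergent coefficient versus the relevant comparison correlations:
Emp (methods 1·2): 0.41 vs {0.55, 0.58, 0.37, 0.35, 0.31, 0.21} → fail.
Asr (methods 1·2): 0.41 vs {0.55, 0.58, 0.47, 0.36, 0.41, 0.22} → fail.
SD (methods 1·2): 0.41 vs {0.37, 0.35, 0.47, 0.36, 0.37, 0.17} → fail.
Gri (methods 1·2): 0.22 vs {0.31, 0.21, 0.41, 0.22, 0.37, 0.17} → fail.
4 of 4 fail.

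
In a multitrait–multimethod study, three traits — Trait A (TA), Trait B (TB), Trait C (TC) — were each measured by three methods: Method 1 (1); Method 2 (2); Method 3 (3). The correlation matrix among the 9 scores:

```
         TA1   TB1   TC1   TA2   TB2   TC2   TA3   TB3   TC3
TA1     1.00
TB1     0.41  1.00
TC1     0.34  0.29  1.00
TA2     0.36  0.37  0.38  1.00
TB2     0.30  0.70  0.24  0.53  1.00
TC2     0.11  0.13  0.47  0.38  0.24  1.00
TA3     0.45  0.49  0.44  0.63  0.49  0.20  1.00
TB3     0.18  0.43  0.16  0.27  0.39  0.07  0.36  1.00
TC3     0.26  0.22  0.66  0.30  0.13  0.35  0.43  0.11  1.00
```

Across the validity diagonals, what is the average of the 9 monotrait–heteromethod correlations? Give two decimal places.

Convergent values: 0.36, 0.45, 0.63, 0.70, 0.43, 0.39, 0.47, 0.66, 0.35; mean = 4.44/9 = 0.49.

0.49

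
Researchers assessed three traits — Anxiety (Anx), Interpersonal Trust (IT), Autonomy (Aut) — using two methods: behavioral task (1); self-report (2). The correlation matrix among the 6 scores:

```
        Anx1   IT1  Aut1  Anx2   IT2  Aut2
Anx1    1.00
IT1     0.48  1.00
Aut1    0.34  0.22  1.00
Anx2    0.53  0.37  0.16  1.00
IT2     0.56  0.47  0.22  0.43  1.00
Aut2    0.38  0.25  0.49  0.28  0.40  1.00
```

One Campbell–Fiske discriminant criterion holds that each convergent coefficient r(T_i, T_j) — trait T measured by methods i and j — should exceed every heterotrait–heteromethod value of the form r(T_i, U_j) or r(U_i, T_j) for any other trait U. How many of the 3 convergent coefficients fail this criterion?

Convergent coefficients and their comparison sets:
Anx (methods 1·2): 0.53 vs {0.56, 0.37, 0.38, 0.16} → fail.
IT (methods 1·2): 0.47 vs {0.37, 0.56, 0.25, 0.22} → fail.
Aut (methods 1·2): 0.49 vs {0.16, 0.38, 0.22, 0.25} → pass.
2 of 3 fail.

2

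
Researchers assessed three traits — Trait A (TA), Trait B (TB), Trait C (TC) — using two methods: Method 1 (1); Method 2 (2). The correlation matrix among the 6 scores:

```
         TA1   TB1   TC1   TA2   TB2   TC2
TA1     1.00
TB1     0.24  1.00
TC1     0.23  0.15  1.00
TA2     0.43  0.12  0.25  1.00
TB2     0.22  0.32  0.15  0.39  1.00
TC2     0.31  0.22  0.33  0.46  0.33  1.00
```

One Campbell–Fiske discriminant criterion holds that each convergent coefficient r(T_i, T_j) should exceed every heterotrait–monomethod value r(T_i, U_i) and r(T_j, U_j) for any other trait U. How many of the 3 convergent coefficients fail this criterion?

3

Convergent coefficients and their comparison sets:
TA (methods 1·2): 0.43 vs {0.24, 0.39, 0.23, 0.46} → fail.
TB (methods 1·2): 0.32 vs {0.24, 0.39, 0.15, 0.33} → fail.
TC (methods 1·2): 0.33 vs {0.23, 0.46, 0.15, 0.33} → fail.
3 of 3 fail.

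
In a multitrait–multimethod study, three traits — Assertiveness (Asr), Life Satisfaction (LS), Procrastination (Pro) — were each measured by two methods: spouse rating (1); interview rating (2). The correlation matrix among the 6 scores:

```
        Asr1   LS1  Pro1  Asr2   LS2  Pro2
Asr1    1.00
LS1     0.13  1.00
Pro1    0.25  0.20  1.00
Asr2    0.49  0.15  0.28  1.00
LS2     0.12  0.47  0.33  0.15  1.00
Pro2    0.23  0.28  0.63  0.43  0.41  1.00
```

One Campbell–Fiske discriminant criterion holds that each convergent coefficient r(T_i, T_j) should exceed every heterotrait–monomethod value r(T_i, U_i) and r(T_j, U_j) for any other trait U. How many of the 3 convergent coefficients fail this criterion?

0

Each convergent coefficient versus the relevant comparison correlations:
Asr (methods 1·2): 0.49 vs {0.13, 0.15, 0.25, 0.43} → pass.
LS (methods 1·2): 0.47 vs {0.13, 0.15, 0.20, 0.41} → pass.
Pro (methods 1·2): 0.63 vs {0.25, 0.43, 0.20, 0.41} → pass.
0 of 3 fail.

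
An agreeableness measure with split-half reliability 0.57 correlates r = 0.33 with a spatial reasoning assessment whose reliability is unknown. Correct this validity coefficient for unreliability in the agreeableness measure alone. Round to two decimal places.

Single correction: r_c = r_obs / √r_xx = 0.33 / √0.57 = 0.33 / 0.7550 ≈ 0.44.

0.44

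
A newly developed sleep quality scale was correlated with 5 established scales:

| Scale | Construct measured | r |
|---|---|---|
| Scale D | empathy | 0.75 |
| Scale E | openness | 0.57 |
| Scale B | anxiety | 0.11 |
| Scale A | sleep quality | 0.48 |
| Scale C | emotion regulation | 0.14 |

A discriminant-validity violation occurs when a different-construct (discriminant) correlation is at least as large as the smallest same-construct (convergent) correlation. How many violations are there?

Convergent (same construct = sleep quality): Scale A.
Smallest convergent = 0.48. Discriminant values: 0.75, 0.57, 0.11, 0.14; count ≥ 0.48 → 2.

2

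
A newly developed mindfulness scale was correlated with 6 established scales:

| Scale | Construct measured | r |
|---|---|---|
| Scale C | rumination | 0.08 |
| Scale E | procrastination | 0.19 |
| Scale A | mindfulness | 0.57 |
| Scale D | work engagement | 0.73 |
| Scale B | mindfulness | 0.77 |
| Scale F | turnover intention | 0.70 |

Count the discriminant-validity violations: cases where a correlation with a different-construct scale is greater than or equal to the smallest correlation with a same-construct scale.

Convergent (same construct = mindfulness): Scale A, Scale B.
Smallest convergent = 0.57. Discriminant values: 0.08, 0.19, 0.73, 0.70; count ≥ 0.57 → 2.

2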